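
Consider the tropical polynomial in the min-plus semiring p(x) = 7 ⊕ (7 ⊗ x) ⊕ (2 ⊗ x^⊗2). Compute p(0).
p(0) = 2

A tropical monomial a ⊗ x^⊗i evaluates to a + i · x. Evaluating each term at x = 0:
  Term 0 contributes 7 + 0 · 0 = 7
  Term 1 contributes 7 + 1 · 0 = 7
  Term 2 contributes 2 + 2 · 0 = 2
p(0) = ⊕ of these = min[7, 7, 2] = 2.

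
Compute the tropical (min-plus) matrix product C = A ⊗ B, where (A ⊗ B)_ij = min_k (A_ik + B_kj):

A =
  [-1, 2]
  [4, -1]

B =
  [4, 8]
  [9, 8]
A ⊗ B =
  [3, 7]
  [8, 7]

Apply the min-plus product entry-by-entry:
  C[0][0] = min over k of (A[0][0] + B[0][0] = -1 + 4 = 3, A[0][1] + B[1][0] = 2 + 9 = 11) = 3 (attained at k = 0)
  C[0][1] = min over k of (A[0][0] + B[0][1] = -1 + 8 = 7, A[0][1] + B[1][1] = 2 + 8 = 10) = 7 (attained at k = 0)
  C[1][0] = min over k of (A[1][0] + B[0][0] = 4 + 4 = 8, A[1][1] + B[1][0] = -1 + 9 = 8) = 8 (attained at k = 0)
  C[1][1] = min over k of (A[1][0] + B[0][1] = 4 + 8 = 12, A[1][1] + B[1][1] = -1 + 8 = 7) = 7 (attained at k = 1)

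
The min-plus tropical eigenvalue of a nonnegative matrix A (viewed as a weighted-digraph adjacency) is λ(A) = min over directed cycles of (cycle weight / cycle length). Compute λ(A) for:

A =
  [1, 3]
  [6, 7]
λ(A) = 1

Enumerate directed cycles and compute their means (weight / length). Sample:
  cycle 0 → 0: weight = 1, length = 1, mean = 1/1 ≈ 1.000
  cycle 1 → 1: weight = 7, length = 1, mean = 7/1 ≈ 7.000
  cycle 0 → 1 → 0: weight = 9, length = 2, mean = 9/2 ≈ 4.500
  cycle 1 → 0 → 1: weight = 9, length = 2, mean = 9/2 ≈ 4.500
Minimum mean = 1.000, attained e.g. along the cycle 0 → 0 with weight 1 and length 1. So λ(A) = 1/1 = 1.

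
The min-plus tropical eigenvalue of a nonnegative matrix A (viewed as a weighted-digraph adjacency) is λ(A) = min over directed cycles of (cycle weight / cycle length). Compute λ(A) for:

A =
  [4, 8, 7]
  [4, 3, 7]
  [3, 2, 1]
λ(A) = 1

Enumerate directed cycles and compute their means (weight / length). Sample:
  cycle 0 → 0: weight = 4, length = 1, mean = 4/1 ≈ 4.000
  cycle 1 → 1: weight = 3, length = 1, mean = 3/1 ≈ 3.000
  cycle 2 → 2: weight = 1, length = 1, mean = 1/1 ≈ 1.000
  cycle 0 → 1 → 0: weight = 12, length = 2, mean = 12/2 ≈ 6.000
  cycle 0 → 2 → 0: weight = 10, length = 2, mean = 10/2 ≈ 5.000
  cycle 1 → 0 → 1: weight = 12, length = 2, mean = 12/2 ≈ 6.000
Minimum mean = 1.000, attained e.g. along the cycle 2 → 2 with weight 1 and length 1. So λ(A) = 1/1 = 1.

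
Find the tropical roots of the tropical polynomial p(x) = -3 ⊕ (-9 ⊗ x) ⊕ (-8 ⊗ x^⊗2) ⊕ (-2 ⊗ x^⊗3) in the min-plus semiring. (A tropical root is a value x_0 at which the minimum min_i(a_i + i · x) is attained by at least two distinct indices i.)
Roots: {-6, -1, 6}

Each tropical root is a break point of the lower envelope of the lines y = a_i + i · x (there are 4 lines, with slopes 0, 1, ..., 3). Only the lines that attain the minimum somewhere contribute to roots; other lines are dominated. Here the surviving (envelope) indices are i = 3, i = 2, i = 1, i = 0.
Intersections between consecutive envelope lines give the roots: for adjacent envelope indices i < j the intersection is x = (a_i − a_j) / (j − i). Reading off the sorted break points: {-6, -1, 6}.
Verification: at each break x_0, at least two indices attain the minimum of min_i(a_i + i · x_0).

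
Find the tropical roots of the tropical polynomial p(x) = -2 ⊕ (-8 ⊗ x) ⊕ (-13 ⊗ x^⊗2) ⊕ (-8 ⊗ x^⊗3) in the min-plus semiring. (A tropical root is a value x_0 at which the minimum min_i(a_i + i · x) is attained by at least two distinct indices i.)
Roots: {-5, 5, 6}

Each tropical root is a break point of the lower envelope of the lines y = a_i + i · x (there are 4 lines, with slopes 0, 1, ..., 3). Only the lines that attain the minimum somewhere contribute to roots; other lines are dominated. Here the surviving (envelope) indices are i = 3, i = 2, i = 1, i = 0.
Intersections between consecutive envelope lines give the roots: for adjacent envelope indices i < j the intersection is x = (a_i − a_j) / (j − i). Reading off the sorted break points: {-5, 5, 6}.
Verification: at each break x_0, at least two indices attain the minimum of min_i(a_i + i · x_0).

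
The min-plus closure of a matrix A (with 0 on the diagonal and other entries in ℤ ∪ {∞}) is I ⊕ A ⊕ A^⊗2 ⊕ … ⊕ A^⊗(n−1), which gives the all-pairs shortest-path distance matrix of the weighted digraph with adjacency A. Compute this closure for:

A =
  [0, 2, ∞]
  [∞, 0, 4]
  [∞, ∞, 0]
Closure =
  [0, 2, 6]
  [∞, 0, 4]
  [∞, ∞, 0]

This is the Floyd-Warshall all-pairs shortest-path computation. For each intermediate vertex k = 0, 1, …, 2, update dist[i][j] ← min(dist[i][j], dist[i][k] + dist[k][j]). The final matrix gives, for each (i, j), the minimum total weight of any directed path from i to j (possibly empty when i = j).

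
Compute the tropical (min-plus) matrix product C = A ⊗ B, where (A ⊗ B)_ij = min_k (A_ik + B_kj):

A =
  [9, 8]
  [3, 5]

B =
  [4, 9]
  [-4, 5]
A ⊗ B =
  [4, 13]
  [1, 10]

Apply the min-plus product entry-by-entry:
  C[0][0] = min over k of (A[0][0] + B[0][0] = 9 + 4 = 13, A[0][1] + B[1][0] = 8 + -4 = 4) = 4 (attained at k = 1)
  C[0][1] = min over k of (A[0][0] + B[0][1] = 9 + 9 = 18, A[0][1] + B[1][1] = 8 + 5 = 13) = 13 (attained at k = 1)
  C[1][0] = min over k of (A[1][0] + B[0][0] = 3 + 4 = 7, A[1][1] + B[1][0] = 5 + -4 = 1) = 1 (attained at k = 1)
  C[1][1] = min over k of (A[1][0] + B[0][1] = 3 + 9 = 12, A[1][1] + B[1][1] = 5 + 5 = 10) = 10 (attained at k = 1)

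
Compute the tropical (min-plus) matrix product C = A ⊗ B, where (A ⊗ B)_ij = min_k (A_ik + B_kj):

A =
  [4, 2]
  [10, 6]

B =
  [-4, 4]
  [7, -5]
A ⊗ B =
  [0, -3]
  [6, 1]

Apply the min-plus product entry-by-entry:
  C[0][0] = min over k of (A[0][0] + B[0][0] = 4 + -4 = 0, A[0][1] + B[1][0] = 2 + 7 = 9) = 0 (attained at k = 0)
  C[0][1] = min over k of (A[0][0] + B[0][1] = 4 + 4 = 8, A[0][1] + B[1][1] = 2 + -5 = -3) = -3 (attained at k = 1)
  C[1][0] = min over k of (A[1][0] + B[0][0] = 10 + -4 = 6, A[1][1] + B[1][0] = 6 + 7 = 13) = 6 (attained at k = 0)
  C[1][1] = min over k of (A[1][0] + B[0][1] = 10 + 4 = 14, A[1][1] + B[1][1] = 6 + -5 = 1) = 1 (attained at k = 1)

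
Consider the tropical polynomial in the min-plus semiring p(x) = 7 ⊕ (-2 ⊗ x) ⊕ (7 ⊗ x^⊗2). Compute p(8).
p(8) = 6

A tropical monomial a ⊗ x^⊗i evaluates to a + i · x. Evaluating each term at x = 8:
  Term 0 contributes 7 + 0 · 8 = 7
  Term 1 contributes -2 + 1 · 8 = 6
  Term 2 contributes 7 + 2 · 8 = 23
p(8) = ⊕ of these = min[7, 6, 23] = 6.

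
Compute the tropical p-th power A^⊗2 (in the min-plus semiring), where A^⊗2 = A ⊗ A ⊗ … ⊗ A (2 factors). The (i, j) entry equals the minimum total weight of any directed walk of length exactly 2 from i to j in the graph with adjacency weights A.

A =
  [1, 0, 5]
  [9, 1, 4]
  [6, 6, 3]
A^⊗2 =
  [2, 1, 4]
  [10, 2, 5]
  [7, 6, 6]

Each entry (A^⊗2)_ij equals the minimum over all length-2 walks i = v_0 → v_1 → … → v_2 = j of Σ_t A[v_t][v_{t+1}]. For example, for (i, j) = (0, 2) we minimise over 3 possible intermediate vertex sequences; the minimum is 4, attained along the walk 0 → 1 → 2.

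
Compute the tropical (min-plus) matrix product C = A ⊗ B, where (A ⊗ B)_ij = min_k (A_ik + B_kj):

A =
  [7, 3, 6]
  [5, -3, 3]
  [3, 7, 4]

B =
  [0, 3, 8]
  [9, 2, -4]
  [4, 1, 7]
A ⊗ B =
  [7, 5, -1]
  [5, -1, -7]
  [3, 5, 3]

Apply the min-plus product entry-by-entry:
  C[0][0] = min over k of (A[0][0] + B[0][0] = 7 + 0 = 7, A[0][1] + B[1][0] = 3 + 9 = 12, A[0][2] + B[2][0] = 6 + 4 = 10) = 7 (attained at k = 0)
  C[0][1] = min over k of (A[0][0] + B[0][1] = 7 + 3 = 10, A[0][1] + B[1][1] = 3 + 2 = 5, A[0][2] + B[2][1] = 6 + 1 = 7) = 5 (attained at k = 1)
  C[0][2] = min over k of (A[0][0] + B[0][2] = 7 + 8 = 15, A[0][1] + B[1][2] = 3 + -4 = -1, A[0][2] + B[2][2] = 6 + 7 = 13) = -1 (attained at k = 1)
  C[1][0] = min over k of (A[1][0] + B[0][0] = 5 + 0 = 5, A[1][1] + B[1][0] = -3 + 9 = 6, A[1][2] + B[2][0] = 3 + 4 = 7) = 5 (attained at k = 0)
  C[1][1] = min over k of (A[1][0] + B[0][1] = 5 + 3 = 8, A[1][1] + B[1][1] = -3 + 2 = -1, A[1][2] + B[2][1] = 3 + 1 = 4) = -1 (attained at k = 1)
  C[1][2] = min over k of (A[1][0] + B[0][2] = 5 + 8 = 13, A[1][1] + B[1][2] = -3 + -4 = -7, A[1][2] + B[2][2] = 3 + 7 = 10) = -7 (attained at k = 1)
  C[2][0] = min over k of (A[2][0] + B[0][0] = 3 + 0 = 3, A[2][1] + B[1][0] = 7 + 9 = 16, A[2][2] + B[2][0] = 4 + 4 = 8) = 3 (attained at k = 0)
  C[2][1] = min over k of (A[2][0] + B[0][1] = 3 + 3 = 6, A[2][1] + B[1][1] = 7 + 2 = 9, A[2][2] + B[2][1] = 4 + 1 = 5) = 5 (attained at k = 2)
  C[2][2] = min over k of (A[2][0] + B[0][2] = 3 + 8 = 11, A[2][1] + B[1][2] = 7 + -4 = 3, A[2][2] + B[2][2] = 4 + 7 = 11) = 3 (attained at k = 1)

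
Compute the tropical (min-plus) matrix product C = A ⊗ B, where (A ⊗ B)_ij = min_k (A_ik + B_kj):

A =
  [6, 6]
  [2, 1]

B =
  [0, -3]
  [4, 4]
A ⊗ B =
  [6, 3]
  [2, -1]

Apply the min-plus product entry-by-entry:
  C[0][0] = min over k of (A[0][0] + B[0][0] = 6 + 0 = 6, A[0][1] + B[1][0] = 6 + 4 = 10) = 6 (attained at k = 0)
  C[0][1] = min over k of (A[0][0] + B[0][1] = 6 + -3 = 3, A[0][1] + B[1][1] = 6 + 4 = 10) = 3 (attained at k = 0)
  C[1][0] = min over k of (A[1][0] + B[0][0] = 2 + 0 = 2, A[1][1] + B[1][0] = 1 + 4 = 5) = 2 (attained at k = 0)
  C[1][1] = min over k of (A[1][0] + B[0][1] = 2 + -3 = -1, A[1][1] + B[1][1] = 1 + 4 = 5) = -1 (attained at k = 0)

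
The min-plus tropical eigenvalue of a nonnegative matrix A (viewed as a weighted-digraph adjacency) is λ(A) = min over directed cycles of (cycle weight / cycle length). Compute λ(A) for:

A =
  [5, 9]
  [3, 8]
λ(A) = 5

Enumerate directed cycles and compute their means (weight / length). Sample:
  cycle 0 → 0: weight = 5, length = 1, mean = 5/1 ≈ 5.000
  cycle 1 → 1: weight = 8, length = 1, mean = 8/1 ≈ 8.000
  cycle 0 → 1 → 0: weight = 12, length = 2, mean = 12/2 ≈ 6.000
  cycle 1 → 0 → 1: weight = 12, length = 2, mean = 12/2 ≈ 6.000
Minimum mean = 5.000, attained e.g. along the cycle 0 → 0 with weight 5 and length 1. So λ(A) = 5/1 = 5.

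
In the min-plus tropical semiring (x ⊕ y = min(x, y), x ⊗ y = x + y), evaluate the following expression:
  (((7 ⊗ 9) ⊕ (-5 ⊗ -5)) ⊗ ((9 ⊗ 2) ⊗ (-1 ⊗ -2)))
(((7 ⊗ 9) ⊕ (-5 ⊗ -5)) ⊗ ((9 ⊗ 2) ⊗ (-1 ⊗ -2))) = -2

Expand innermost to outermost. Recall ⊕ takes the minimum of its arguments and ⊗ takes their sum. Working out the expression (((7 ⊗ 9) ⊕ (-5 ⊗ -5)) ⊗ ((9 ⊗ 2) ⊗ (-1 ⊗ -2))) gives -2.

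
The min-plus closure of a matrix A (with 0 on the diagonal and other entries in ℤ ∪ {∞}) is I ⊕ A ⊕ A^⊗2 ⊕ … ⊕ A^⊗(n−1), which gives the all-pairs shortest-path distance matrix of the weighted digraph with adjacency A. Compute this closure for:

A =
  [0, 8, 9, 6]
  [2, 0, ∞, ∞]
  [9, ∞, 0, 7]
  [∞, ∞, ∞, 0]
Closure =
  [0, 8, 9, 6]
  [2, 0, 11, 8]
  [9, 17, 0, 7]
  [∞, ∞, ∞, 0]

This is the Floyd-Warshall all-pairs shortest-path computation. For each intermediate vertex k = 0, 1, …, 3, update dist[i][j] ← min(dist[i][j], dist[i][k] + dist[k][j]). The final matrix gives, for each (i, j), the minimum total weight of any directed path from i to j (possibly empty when i = j).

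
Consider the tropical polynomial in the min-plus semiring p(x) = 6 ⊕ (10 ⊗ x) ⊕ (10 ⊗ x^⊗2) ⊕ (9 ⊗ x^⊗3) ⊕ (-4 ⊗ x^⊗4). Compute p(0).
p(0) = -4

A tropical monomial a ⊗ x^⊗i evaluates to a + i · x. Evaluating each term at x = 0:
  Term 0 contributes 6 + 0 · 0 = 6
  Term 1 contributes 10 + 1 · 0 = 10
  Term 2 contributes 10 + 2 · 0 = 10
  Term 3 contributes 9 + 3 · 0 = 9
  Term 4 contributes -4 + 4 · 0 = -4
p(0) = ⊕ of these = min[6, 10, 10, 9, -4] = -4.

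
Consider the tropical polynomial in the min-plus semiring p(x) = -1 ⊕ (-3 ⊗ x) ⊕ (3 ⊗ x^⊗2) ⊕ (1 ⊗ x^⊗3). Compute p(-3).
p(-3) = -8

A tropical monomial a ⊗ x^⊗i evaluates to a + i · x. Evaluating each term at x = -3:
  Term 0 contributes -1 + 0 · -3 = -1
  Term 1 contributes -3 + 1 · -3 = -6
  Term 2 contributes 3 + 2 · -3 = -3
  Term 3 contributes 1 + 3 · -3 = -8
p(-3) = ⊕ of these = min[-1, -6, -3, -8] = -8.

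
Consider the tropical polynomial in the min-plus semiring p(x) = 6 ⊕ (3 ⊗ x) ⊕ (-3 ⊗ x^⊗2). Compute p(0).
p(0) = -3

A tropical monomial a ⊗ x^⊗i evaluates to a + i · x. Evaluating each term at x = 0:
  Term 0 contributes 6 + 0 · 0 = 6
  Term 1 contributes 3 + 1 · 0 = 3
  Term 2 contributes -3 + 2 · 0 = -3
p(0) = ⊕ of these = min[6, 3, -3] = -3.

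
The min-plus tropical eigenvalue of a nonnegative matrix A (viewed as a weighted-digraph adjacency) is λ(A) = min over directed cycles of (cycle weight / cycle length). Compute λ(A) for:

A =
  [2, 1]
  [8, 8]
λ(A) = 2

Enumerate directed cycles and compute their means (weight / length). Sample:
  cycle 0 → 0: weight = 2, length = 1, mean = 2/1 ≈ 2.000
  cycle 1 → 1: weight = 8, length = 1, mean = 8/1 ≈ 8.000
  cycle 0 → 1 → 0: weight = 9, length = 2, mean = 9/2 ≈ 4.500
  cycle 1 → 0 → 1: weight = 9, length = 2, mean = 9/2 ≈ 4.500
Minimum mean = 2.000, attained e.g. along the cycle 0 → 0 with weight 2 and length 1. So λ(A) = 2/1 = 2.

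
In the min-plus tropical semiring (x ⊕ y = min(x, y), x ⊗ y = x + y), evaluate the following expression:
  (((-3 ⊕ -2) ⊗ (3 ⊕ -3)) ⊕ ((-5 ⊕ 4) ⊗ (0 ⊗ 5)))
(((-3 ⊕ -2) ⊗ (3 ⊕ -3)) ⊕ ((-5 ⊕ 4) ⊗ (0 ⊗ 5))) = -6

Expand innermost to outermost. Recall ⊕ takes the minimum of its arguments and ⊗ takes their sum. Working out the expression (((-3 ⊕ -2) ⊗ (3 ⊕ -3)) ⊕ ((-5 ⊕ 4) ⊗ (0 ⊗ 5))) gives -6.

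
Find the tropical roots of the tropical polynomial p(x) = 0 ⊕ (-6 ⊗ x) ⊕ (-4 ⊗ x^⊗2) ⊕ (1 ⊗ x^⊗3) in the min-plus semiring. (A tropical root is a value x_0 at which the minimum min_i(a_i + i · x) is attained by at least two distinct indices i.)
Roots: {-5, -2, 6}

Each tropical root is a break point of the lower envelope of the lines y = a_i + i · x (there are 4 lines, with slopes 0, 1, ..., 3). Only the lines that attain the minimum somewhere contribute to roots; other lines are dominated. Here the surviving (envelope) indices are i = 3, i = 2, i = 1, i = 0.
Intersections between consecutive envelope lines give the roots: for adjacent envelope indices i < j the intersection is x = (a_i − a_j) / (j − i). Reading off the sorted break points: {-5, -2, 6}.
Verification: at each break x_0, at least two indices attain the minimum of min_i(a_i + i · x_0).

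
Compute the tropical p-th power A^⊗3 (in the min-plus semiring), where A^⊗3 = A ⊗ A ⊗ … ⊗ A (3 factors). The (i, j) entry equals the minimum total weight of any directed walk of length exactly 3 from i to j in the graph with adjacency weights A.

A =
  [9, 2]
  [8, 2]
A^⊗3 =
  [12, 6]
  [12, 6]

Each entry (A^⊗3)_ij equals the minimum over all length-3 walks i = v_0 → v_1 → … → v_3 = j of Σ_t A[v_t][v_{t+1}]. For example, for (i, j) = (0, 1) we minimise over 4 possible intermediate vertex sequences; the minimum is 6, attained along the walk 0 → 1 → 1 → 1.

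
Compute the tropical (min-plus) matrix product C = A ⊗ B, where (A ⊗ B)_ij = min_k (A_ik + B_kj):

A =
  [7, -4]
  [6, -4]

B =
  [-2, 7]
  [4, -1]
A ⊗ B =
  [0, -5]
  [0, -5]

Apply the min-plus product entry-by-entry:
  C[0][0] = min over k of (A[0][0] + B[0][0] = 7 + -2 = 5, A[0][1] + B[1][0] = -4 + 4 = 0) = 0 (attained at k = 1)
  C[0][1] = min over k of (A[0][0] + B[0][1] = 7 + 7 = 14, A[0][1] + B[1][1] = -4 + -1 = -5) = -5 (attained at k = 1)
  C[1][0] = min over k of (A[1][0] + B[0][0] = 6 + -2 = 4, A[1][1] + B[1][0] = -4 + 4 = 0) = 0 (attained at k = 1)
  C[1][1] = min over k of (A[1][0] + B[0][1] = 6 + 7 = 13, A[1][1] + B[1][1] = -4 + -1 = -5) = -5 (attained at k = 1)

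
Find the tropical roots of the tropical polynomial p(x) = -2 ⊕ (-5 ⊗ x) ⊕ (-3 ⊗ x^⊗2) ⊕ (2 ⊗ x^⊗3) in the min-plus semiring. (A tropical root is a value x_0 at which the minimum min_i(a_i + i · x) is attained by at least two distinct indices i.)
Roots: {-5, -2, 3}

Each tropical root is a break point of the lower envelope of the lines y = a_i + i · x (there are 4 lines, with slopes 0, 1, ..., 3). Only the lines that attain the minimum somewhere contribute to roots; other lines are dominated. Here the surviving (envelope) indices are i = 3, i = 2, i = 1, i = 0.
Intersections between consecutive envelope lines give the roots: for adjacent envelope indices i < j the intersection is x = (a_i − a_j) / (j − i). Reading off the sorted break points: {-5, -2, 3}.
Verification: at each break x_0, at least two indices attain the minimum of min_i(a_i + i · x_0).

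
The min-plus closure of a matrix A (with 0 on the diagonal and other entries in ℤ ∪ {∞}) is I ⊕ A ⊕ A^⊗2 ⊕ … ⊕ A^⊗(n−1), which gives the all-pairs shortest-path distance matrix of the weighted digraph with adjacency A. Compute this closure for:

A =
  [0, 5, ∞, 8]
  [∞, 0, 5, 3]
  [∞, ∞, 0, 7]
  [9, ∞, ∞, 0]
Closure =
  [0, 5, 10, 8]
  [12, 0, 5, 3]
  [16, 21, 0, 7]
  [9, 14, 19, 0]

This is the Floyd-Warshall all-pairs shortest-path computation. For each intermediate vertex k = 0, 1, …, 3, update dist[i][j] ← min(dist[i][j], dist[i][k] + dist[k][j]). The final matrix gives, for each (i, j), the minimum total weight of any directed path from i to j (possibly empty when i = j).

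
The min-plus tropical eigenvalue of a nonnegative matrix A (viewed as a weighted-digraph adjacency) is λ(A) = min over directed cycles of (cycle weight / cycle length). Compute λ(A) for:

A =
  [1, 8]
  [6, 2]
λ(A) = 1

Enumerate directed cycles and compute their means (weight / length). Sample:
  cycle 0 → 0: weight = 1, length = 1, mean = 1/1 ≈ 1.000
  cycle 1 → 1: weight = 2, length = 1, mean = 2/1 ≈ 2.000
  cycle 0 → 1 → 0: weight = 14, length = 2, mean = 14/2 ≈ 7.000
  cycle 1 → 0 → 1: weight = 14, length = 2, mean = 14/2 ≈ 7.000
Minimum mean = 1.000, attained e.g. along the cycle 0 → 0 with weight 1 and length 1. So λ(A) = 1/1 = 1.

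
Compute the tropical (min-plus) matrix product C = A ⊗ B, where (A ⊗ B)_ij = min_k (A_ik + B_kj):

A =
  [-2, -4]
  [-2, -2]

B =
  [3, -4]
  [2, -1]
A ⊗ B =
  [-2, -6]
  [0, -6]

Apply the min-plus product entry-by-entry:
  C[0][0] = min over k of (A[0][0] + B[0][0] = -2 + 3 = 1, A[0][1] + B[1][0] = -4 + 2 = -2) = -2 (attained at k = 1)
  C[0][1] = min over k of (A[0][0] + B[0][1] = -2 + -4 = -6, A[0][1] + B[1][1] = -4 + -1 = -5) = -6 (attained at k = 0)
  C[1][0] = min over k of (A[1][0] + B[0][0] = -2 + 3 = 1, A[1][1] + B[1][0] = -2 + 2 = 0) = 0 (attained at k = 1)
  C[1][1] = min over k of (A[1][0] + B[0][1] = -2 + -4 = -6, A[1][1] + B[1][1] = -2 + -1 = -3) = -6 (attained at k = 0)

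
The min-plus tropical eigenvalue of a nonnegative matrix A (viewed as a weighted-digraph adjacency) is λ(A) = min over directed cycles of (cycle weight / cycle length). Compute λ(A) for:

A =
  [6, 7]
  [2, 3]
λ(A) = 3

Enumerate directed cycles and compute their means (weight / length). Sample:
  cycle 0 → 0: weight = 6, length = 1, mean = 6/1 ≈ 6.000
  cycle 1 → 1: weight = 3, length = 1, mean = 3/1 ≈ 3.000
  cycle 0 → 1 → 0: weight = 9, length = 2, mean = 9/2 ≈ 4.500
  cycle 1 → 0 → 1: weight = 9, length = 2, mean = 9/2 ≈ 4.500
Minimum mean = 3.000, attained e.g. along the cycle 1 → 1 with weight 3 and length 1. So λ(A) = 3/1 = 3.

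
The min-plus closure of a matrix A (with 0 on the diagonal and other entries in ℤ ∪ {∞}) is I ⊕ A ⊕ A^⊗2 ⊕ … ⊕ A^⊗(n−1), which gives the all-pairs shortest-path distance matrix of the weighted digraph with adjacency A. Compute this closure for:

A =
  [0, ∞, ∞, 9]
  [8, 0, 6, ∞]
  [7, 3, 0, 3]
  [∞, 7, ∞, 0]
Closure =
  [0, 16, 22, 9]
  [8, 0, 6, 9]
  [7, 3, 0, 3]
  [15, 7, 13, 0]

This is the Floyd-Warshall all-pairs shortest-path computation. For each intermediate vertex k = 0, 1, …, 3, update dist[i][j] ← min(dist[i][j], dist[i][k] + dist[k][j]). The final matrix gives, for each (i, j), the minimum total weight of any directed path from i to j (possibly empty when i = j).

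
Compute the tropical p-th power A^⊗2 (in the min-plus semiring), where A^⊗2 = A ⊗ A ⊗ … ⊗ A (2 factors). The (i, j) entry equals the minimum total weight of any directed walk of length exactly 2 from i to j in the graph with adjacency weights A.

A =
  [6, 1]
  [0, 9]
A^⊗2 =
  [1, 7]
  [6, 1]

Each entry (A^⊗2)_ij equals the minimum over all length-2 walks i = v_0 → v_1 → … → v_2 = j of Σ_t A[v_t][v_{t+1}]. For example, for (i, j) = (0, 1) we minimise over 2 possible intermediate vertex sequences; the minimum is 7, attained along the walk 0 → 0 → 1.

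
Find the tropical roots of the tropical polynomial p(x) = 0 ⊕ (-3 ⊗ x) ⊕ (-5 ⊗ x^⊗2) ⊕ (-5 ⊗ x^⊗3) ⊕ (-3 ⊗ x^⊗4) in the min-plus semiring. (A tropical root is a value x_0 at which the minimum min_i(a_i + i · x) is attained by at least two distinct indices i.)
Roots: {-2, 0, 2, 3}

Each tropical root is a break point of the lower envelope of the lines y = a_i + i · x (there are 5 lines, with slopes 0, 1, ..., 4). Only the lines that attain the minimum somewhere contribute to roots; other lines are dominated. Here the surviving (envelope) indices are i = 4, i = 3, i = 2, i = 1, i = 0.
Intersections between consecutive envelope lines give the roots: for adjacent envelope indices i < j the intersection is x = (a_i − a_j) / (j − i). Reading off the sorted break points: {-2, 0, 2, 3}.
Verification: at each break x_0, at least two indices attain the minimum of min_i(a_i + i · x_0).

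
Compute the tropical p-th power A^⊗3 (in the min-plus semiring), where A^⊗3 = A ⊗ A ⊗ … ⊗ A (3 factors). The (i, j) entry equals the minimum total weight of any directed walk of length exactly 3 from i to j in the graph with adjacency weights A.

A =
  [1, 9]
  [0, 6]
A^⊗3 =
  [3, 11]
  [2, 10]

Each entry (A^⊗3)_ij equals the minimum over all length-3 walks i = v_0 → v_1 → … → v_3 = j of Σ_t A[v_t][v_{t+1}]. For example, for (i, j) = (0, 1) we minimise over 4 possible intermediate vertex sequences; the minimum is 11, attained along the walk 0 → 0 → 0 → 1.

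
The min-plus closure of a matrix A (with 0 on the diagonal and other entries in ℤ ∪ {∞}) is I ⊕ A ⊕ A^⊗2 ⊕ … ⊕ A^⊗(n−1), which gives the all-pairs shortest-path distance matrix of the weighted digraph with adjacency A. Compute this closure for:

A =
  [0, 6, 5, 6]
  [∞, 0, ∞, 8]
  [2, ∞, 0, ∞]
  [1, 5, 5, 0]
Closure =
  [0, 6, 5, 6]
  [9, 0, 13, 8]
  [2, 8, 0, 8]
  [1, 5, 5, 0]

This is the Floyd-Warshall all-pairs shortest-path computation. For each intermediate vertex k = 0, 1, …, 3, update dist[i][j] ← min(dist[i][j], dist[i][k] + dist[k][j]). The final matrix gives, for each (i, j), the minimum total weight of any directed path from i to j (possibly empty when i = j).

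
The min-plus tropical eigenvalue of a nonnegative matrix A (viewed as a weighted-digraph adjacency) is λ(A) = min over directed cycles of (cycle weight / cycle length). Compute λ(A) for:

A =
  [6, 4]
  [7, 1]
λ(A) = 1

Enumerate directed cycles and compute their means (weight / length). Sample:
  cycle 0 → 0: weight = 6, length = 1, mean = 6/1 ≈ 6.000
  cycle 1 → 1: weight = 1, length = 1, mean = 1/1 ≈ 1.000
  cycle 0 → 1 → 0: weight = 11, length = 2, mean = 11/2 ≈ 5.500
  cycle 1 → 0 → 1: weight = 11, length = 2, mean = 11/2 ≈ 5.500
Minimum mean = 1.000, attained e.g. along the cycle 1 → 1 with weight 1 and length 1. So λ(A) = 1/1 = 1.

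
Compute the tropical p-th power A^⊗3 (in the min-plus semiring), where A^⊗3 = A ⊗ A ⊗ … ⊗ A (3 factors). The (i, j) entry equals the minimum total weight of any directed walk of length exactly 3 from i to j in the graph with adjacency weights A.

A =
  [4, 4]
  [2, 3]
A^⊗3 =
  [9, 10]
  [8, 9]

Each entry (A^⊗3)_ij equals the minimum over all length-3 walks i = v_0 → v_1 → … → v_3 = j of Σ_t A[v_t][v_{t+1}]. For example, for (i, j) = (0, 1) we minimise over 4 possible intermediate vertex sequences; the minimum is 10, attained along the walk 0 → 1 → 0 → 1.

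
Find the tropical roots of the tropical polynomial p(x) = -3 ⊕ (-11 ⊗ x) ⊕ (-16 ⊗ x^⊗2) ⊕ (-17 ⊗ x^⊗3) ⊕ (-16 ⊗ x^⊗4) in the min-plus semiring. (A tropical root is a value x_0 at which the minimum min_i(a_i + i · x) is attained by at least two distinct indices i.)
Roots: {-1, 1, 5, 8}

Each tropical root is a break point of the lower envelope of the lines y = a_i + i · x (there are 5 lines, with slopes 0, 1, ..., 4). Only the lines that attain the minimum somewhere contribute to roots; other lines are dominated. Here the surviving (envelope) indices are i = 4, i = 3, i = 2, i = 1, i = 0.
Intersections between consecutive envelope lines give the roots: for adjacent envelope indices i < j the intersection is x = (a_i − a_j) / (j − i). Reading off the sorted break points: {-1, 1, 5, 8}.
Verification: at each break x_0, at least two indices attain the minimum of min_i(a_i + i · x_0).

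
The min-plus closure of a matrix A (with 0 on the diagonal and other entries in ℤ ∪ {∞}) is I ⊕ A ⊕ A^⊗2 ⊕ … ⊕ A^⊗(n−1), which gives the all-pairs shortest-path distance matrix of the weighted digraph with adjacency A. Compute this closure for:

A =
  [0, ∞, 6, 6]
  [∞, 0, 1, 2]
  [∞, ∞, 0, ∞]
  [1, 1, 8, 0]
Closure =
  [0, 7, 6, 6]
  [3, 0, 1, 2]
  [∞, ∞, 0, ∞]
  [1, 1, 2, 0]

This is the Floyd-Warshall all-pairs shortest-path computation. For each intermediate vertex k = 0, 1, …, 3, update dist[i][j] ← min(dist[i][j], dist[i][k] + dist[k][j]). The final matrix gives, for each (i, j), the minimum total weight of any directed path from i to j (possibly empty when i = j).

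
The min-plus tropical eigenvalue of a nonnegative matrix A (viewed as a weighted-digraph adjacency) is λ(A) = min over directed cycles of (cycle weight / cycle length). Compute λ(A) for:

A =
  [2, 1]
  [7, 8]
λ(A) = 2

Enumerate directed cycles and compute their means (weight / length). Sample:
  cycle 0 → 0: weight = 2, length = 1, mean = 2/1 ≈ 2.000
  cycle 1 → 1: weight = 8, length = 1, mean = 8/1 ≈ 8.000
  cycle 0 → 1 → 0: weight = 8, length = 2, mean = 8/2 ≈ 4.000
  cycle 1 → 0 → 1: weight = 8, length = 2, mean = 8/2 ≈ 4.000
Minimum mean = 2.000, attained e.g. along the cycle 0 → 0 with weight 2 and length 1. So λ(A) = 2/1 = 2.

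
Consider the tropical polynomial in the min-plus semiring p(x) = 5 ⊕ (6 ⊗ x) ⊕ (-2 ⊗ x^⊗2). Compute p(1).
p(1) = 0

A tropical monomial a ⊗ x^⊗i evaluates to a + i · x. Evaluating each term at x = 1:
  Term 0 contributes 5 + 0 · 1 = 5
  Term 1 contributes 6 + 1 · 1 = 7
  Term 2 contributes -2 + 2 · 1 = 0
p(1) = ⊕ of these = min[5, 7, 0] = 0.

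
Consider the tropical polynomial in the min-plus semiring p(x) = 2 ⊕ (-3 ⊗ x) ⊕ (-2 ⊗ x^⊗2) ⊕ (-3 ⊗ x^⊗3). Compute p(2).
p(2) = -1

A tropical monomial a ⊗ x^⊗i evaluates to a + i · x. Evaluating each term at x = 2:
  Term 0 contributes 2 + 0 · 2 = 2
  Term 1 contributes -3 + 1 · 2 = -1
  Term 2 contributes -2 + 2 · 2 = 2
  Term 3 contributes -3 + 3 · 2 = 3
p(2) = ⊕ of these = min[2, -1, 2, 3] = -1.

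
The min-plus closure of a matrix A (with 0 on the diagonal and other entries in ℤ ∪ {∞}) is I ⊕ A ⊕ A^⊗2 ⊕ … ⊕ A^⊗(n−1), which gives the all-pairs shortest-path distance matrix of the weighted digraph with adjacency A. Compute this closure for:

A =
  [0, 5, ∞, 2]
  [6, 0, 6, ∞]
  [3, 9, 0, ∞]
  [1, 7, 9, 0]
Closure =
  [0, 5, 11, 2]
  [6, 0, 6, 8]
  [3, 8, 0, 5]
  [1, 6, 9, 0]

This is the Floyd-Warshall all-pairs shortest-path computation. For each intermediate vertex k = 0, 1, …, 3, update dist[i][j] ← min(dist[i][j], dist[i][k] + dist[k][j]). The final matrix gives, for each (i, j), the minimum total weight of any directed path from i to j (possibly empty when i = j).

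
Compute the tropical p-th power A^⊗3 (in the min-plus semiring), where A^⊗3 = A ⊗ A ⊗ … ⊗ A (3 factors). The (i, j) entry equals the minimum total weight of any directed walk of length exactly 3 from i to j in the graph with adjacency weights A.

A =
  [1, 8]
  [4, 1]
A^⊗3 =
  [3, 10]
  [6, 3]

Each entry (A^⊗3)_ij equals the minimum over all length-3 walks i = v_0 → v_1 → … → v_3 = j of Σ_t A[v_t][v_{t+1}]. For example, for (i, j) = (0, 1) we minimise over 4 possible intermediate vertex sequences; the minimum is 10, attained along the walk 0 → 0 → 0 → 1.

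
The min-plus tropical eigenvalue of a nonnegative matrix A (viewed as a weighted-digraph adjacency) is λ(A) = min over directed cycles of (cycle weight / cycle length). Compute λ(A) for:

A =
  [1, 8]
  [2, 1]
λ(A) = 1

Enumerate directed cycles and compute their means (weight / length). Sample:
  cycle 0 → 0: weight = 1, length = 1, mean = 1/1 ≈ 1.000
  cycle 1 → 1: weight = 1, length = 1, mean = 1/1 ≈ 1.000
  cycle 0 → 1 → 0: weight = 10, length = 2, mean = 10/2 ≈ 5.000
  cycle 1 → 0 → 1: weight = 10, length = 2, mean = 10/2 ≈ 5.000
Minimum mean = 1.000, attained e.g. along the cycle 0 → 0 with weight 1 and length 1. So λ(A) = 1/1 = 1.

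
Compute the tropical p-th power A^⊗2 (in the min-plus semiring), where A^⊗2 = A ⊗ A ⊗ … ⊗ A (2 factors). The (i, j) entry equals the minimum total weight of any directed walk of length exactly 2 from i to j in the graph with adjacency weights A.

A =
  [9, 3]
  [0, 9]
A^⊗2 =
  [3, 12]
  [9, 3]

Each entry (A^⊗2)_ij equals the minimum over all length-2 walks i = v_0 → v_1 → … → v_2 = j of Σ_t A[v_t][v_{t+1}]. For example, for (i, j) = (0, 1) we minimise over 2 possible intermediate vertex sequences; the minimum is 12, attained along the walk 0 → 0 → 1.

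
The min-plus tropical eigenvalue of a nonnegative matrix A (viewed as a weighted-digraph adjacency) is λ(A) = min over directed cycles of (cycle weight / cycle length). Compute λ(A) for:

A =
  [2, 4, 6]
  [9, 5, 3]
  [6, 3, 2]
λ(A) = 2

Enumerate directed cycles and compute their means (weight / length). Sample:
  cycle 0 → 0: weight = 2, length = 1, mean = 2/1 ≈ 2.000
  cycle 1 → 1: weight = 5, length = 1, mean = 5/1 ≈ 5.000
  cycle 2 → 2: weight = 2, length = 1, mean = 2/1 ≈ 2.000
  cycle 0 → 1 → 0: weight = 13, length = 2, mean = 13/2 ≈ 6.500
  cycle 0 → 2 → 0: weight = 12, length = 2, mean = 12/2 ≈ 6.000
  cycle 1 → 0 → 1: weight = 13, length = 2, mean = 13/2 ≈ 6.500
Minimum mean = 2.000, attained e.g. along the cycle 0 → 0 with weight 2 and length 1. So λ(A) = 2/1 = 2.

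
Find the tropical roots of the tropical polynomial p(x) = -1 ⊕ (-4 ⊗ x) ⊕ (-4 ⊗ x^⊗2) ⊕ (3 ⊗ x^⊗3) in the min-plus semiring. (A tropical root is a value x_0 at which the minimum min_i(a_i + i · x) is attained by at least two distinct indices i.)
Roots: {-7, 0, 3}

Each tropical root is a break point of the lower envelope of the lines y = a_i + i · x (there are 4 lines, with slopes 0, 1, ..., 3). Only the lines that attain the minimum somewhere contribute to roots; other lines are dominated. Here the surviving (envelope) indices are i = 3, i = 2, i = 1, i = 0.
Intersections between consecutive envelope lines give the roots: for adjacent envelope indices i < j the intersection is x = (a_i − a_j) / (j − i). Reading off the sorted break points: {-7, 0, 3}.
Verification: at each break x_0, at least two indices attain the minimum of min_i(a_i + i · x_0).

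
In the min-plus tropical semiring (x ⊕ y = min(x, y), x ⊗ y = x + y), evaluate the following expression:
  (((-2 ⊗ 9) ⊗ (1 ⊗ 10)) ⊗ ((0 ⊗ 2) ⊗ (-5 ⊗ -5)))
(((-2 ⊗ 9) ⊗ (1 ⊗ 10)) ⊗ ((0 ⊗ 2) ⊗ (-5 ⊗ -5))) = 10

Expand innermost to outermost. Recall ⊕ takes the minimum of its arguments and ⊗ takes their sum. Working out the expression (((-2 ⊗ 9) ⊗ (1 ⊗ 10)) ⊗ ((0 ⊗ 2) ⊗ (-5 ⊗ -5))) gives 10.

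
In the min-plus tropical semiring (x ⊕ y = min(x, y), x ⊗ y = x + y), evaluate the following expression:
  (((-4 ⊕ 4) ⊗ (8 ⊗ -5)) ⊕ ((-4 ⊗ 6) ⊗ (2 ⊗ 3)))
(((-4 ⊕ 4) ⊗ (8 ⊗ -5)) ⊕ ((-4 ⊗ 6) ⊗ (2 ⊗ 3))) = -1

Expand innermost to outermost. Recall ⊕ takes the minimum of its arguments and ⊗ takes their sum. Working out the expression (((-4 ⊕ 4) ⊗ (8 ⊗ -5)) ⊕ ((-4 ⊗ 6) ⊗ (2 ⊗ 3))) gives -1.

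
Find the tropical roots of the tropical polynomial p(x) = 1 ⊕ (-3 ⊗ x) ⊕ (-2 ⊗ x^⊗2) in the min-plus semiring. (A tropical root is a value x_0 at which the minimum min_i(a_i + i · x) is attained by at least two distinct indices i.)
Roots: {-1, 4}

Each tropical root is a break point of the lower envelope of the lines y = a_i + i · x (there are 3 lines, with slopes 0, 1, ..., 2). Only the lines that attain the minimum somewhere contribute to roots; other lines are dominated. Here the surviving (envelope) indices are i = 2, i = 1, i = 0.
Intersections between consecutive envelope lines give the roots: for adjacent envelope indices i < j the intersection is x = (a_i − a_j) / (j − i). Reading off the sorted break points: {-1, 4}.
Verification: at each break x_0, at least two indices attain the minimum of min_i(a_i + i · x_0).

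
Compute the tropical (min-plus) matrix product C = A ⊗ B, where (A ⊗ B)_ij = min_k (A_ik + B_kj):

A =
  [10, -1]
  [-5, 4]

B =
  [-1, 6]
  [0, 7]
A ⊗ B =
  [-1, 6]
  [-6, 1]

Apply the min-plus product entry-by-entry:
  C[0][0] = min over k of (A[0][0] + B[0][0] = 10 + -1 = 9, A[0][1] + B[1][0] = -1 + 0 = -1) = -1 (attained at k = 1)
  C[0][1] = min over k of (A[0][0] + B[0][1] = 10 + 6 = 16, A[0][1] + B[1][1] = -1 + 7 = 6) = 6 (attained at k = 1)
  C[1][0] = min over k of (A[1][0] + B[0][0] = -5 + -1 = -6, A[1][1] + B[1][0] = 4 + 0 = 4) = -6 (attained at k = 0)
  C[1][1] = min over k of (A[1][0] + B[0][1] = -5 + 6 = 1, A[1][1] + B[1][1] = 4 + 7 = 11) = 1 (attained at k = 0)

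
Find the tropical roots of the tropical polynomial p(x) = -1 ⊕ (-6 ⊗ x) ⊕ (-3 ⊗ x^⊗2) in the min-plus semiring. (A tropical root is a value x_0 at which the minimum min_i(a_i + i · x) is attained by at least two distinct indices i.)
Roots: {-3, 5}

Each tropical root is a break point of the lower envelope of the lines y = a_i + i · x (there are 3 lines, with slopes 0, 1, ..., 2). Only the lines that attain the minimum somewhere contribute to roots; other lines are dominated. Here the surviving (envelope) indices are i = 2, i = 1, i = 0.
Intersections between consecutive envelope lines give the roots: for adjacent envelope indices i < j the intersection is x = (a_i − a_j) / (j − i). Reading off the sorted break points: {-3, 5}.
Verification: at each break x_0, at least two indices attain the minimum of min_i(a_i + i · x_0).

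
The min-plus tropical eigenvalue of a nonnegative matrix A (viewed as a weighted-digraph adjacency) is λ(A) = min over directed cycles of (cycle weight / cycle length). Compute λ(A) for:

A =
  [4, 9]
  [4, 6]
λ(A) = 4

Enumerate directed cycles and compute their means (weight / length). Sample:
  cycle 0 → 0: weight = 4, length = 1, mean = 4/1 ≈ 4.000
  cycle 1 → 1: weight = 6, length = 1, mean = 6/1 ≈ 6.000
  cycle 0 → 1 → 0: weight = 13, length = 2, mean = 13/2 ≈ 6.500
  cycle 1 → 0 → 1: weight = 13, length = 2, mean = 13/2 ≈ 6.500
Minimum mean = 4.000, attained e.g. along the cycle 0 → 0 with weight 4 and length 1. So λ(A) = 4/1 = 4.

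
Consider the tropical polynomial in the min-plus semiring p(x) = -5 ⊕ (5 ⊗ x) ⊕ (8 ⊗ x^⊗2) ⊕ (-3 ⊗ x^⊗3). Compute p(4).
p(4) = -5

A tropical monomial a ⊗ x^⊗i evaluates to a + i · x. Evaluating each term at x = 4:
  Term 0 contributes -5 + 0 · 4 = -5
  Term 1 contributes 5 + 1 · 4 = 9
  Term 2 contributes 8 + 2 · 4 = 16
  Term 3 contributes -3 + 3 · 4 = 9
p(4) = ⊕ of these = min[-5, 9, 16, 9] = -5.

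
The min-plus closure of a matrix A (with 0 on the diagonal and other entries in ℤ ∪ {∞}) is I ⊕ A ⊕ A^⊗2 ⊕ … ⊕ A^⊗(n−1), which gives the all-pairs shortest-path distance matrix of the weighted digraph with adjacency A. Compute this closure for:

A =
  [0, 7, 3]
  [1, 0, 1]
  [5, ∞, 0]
Closure =
  [0, 7, 3]
  [1, 0, 1]
  [5, 12, 0]

This is the Floyd-Warshall all-pairs shortest-path computation. For each intermediate vertex k = 0, 1, …, 2, update dist[i][j] ← min(dist[i][j], dist[i][k] + dist[k][j]). The final matrix gives, for each (i, j), the minimum total weight of any directed path from i to j (possibly empty when i = j).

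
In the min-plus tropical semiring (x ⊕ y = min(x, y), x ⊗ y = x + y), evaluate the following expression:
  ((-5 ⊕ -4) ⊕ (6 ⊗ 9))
((-5 ⊕ -4) ⊕ (6 ⊗ 9)) = -5

Expand innermost to outermost. Recall ⊕ takes the minimum of its arguments and ⊗ takes their sum. Working out the expression ((-5 ⊕ -4) ⊕ (6 ⊗ 9)) gives -5.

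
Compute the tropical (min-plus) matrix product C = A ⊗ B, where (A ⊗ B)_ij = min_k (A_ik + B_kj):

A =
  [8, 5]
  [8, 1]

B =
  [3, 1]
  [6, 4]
A ⊗ B =
  [11, 9]
  [7, 5]

Apply the min-plus product entry-by-entry:
  C[0][0] = min over k of (A[0][0] + B[0][0] = 8 + 3 = 11, A[0][1] + B[1][0] = 5 + 6 = 11) = 11 (attained at k = 0)
  C[0][1] = min over k of (A[0][0] + B[0][1] = 8 + 1 = 9, A[0][1] + B[1][1] = 5 + 4 = 9) = 9 (attained at k = 0)
  C[1][0] = min over k of (A[1][0] + B[0][0] = 8 + 3 = 11, A[1][1] + B[1][0] = 1 + 6 = 7) = 7 (attained at k = 1)
  C[1][1] = min over k of (A[1][0] + B[0][1] = 8 + 1 = 9, A[1][1] + B[1][1] = 1 + 4 = 5) = 5 (attained at k = 1)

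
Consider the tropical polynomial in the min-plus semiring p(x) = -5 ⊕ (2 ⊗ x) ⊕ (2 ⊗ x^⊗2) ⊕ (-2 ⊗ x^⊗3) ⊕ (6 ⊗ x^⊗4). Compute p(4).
p(4) = -5

A tropical monomial a ⊗ x^⊗i evaluates to a + i · x. Evaluating each term at x = 4:
  Term 0 contributes -5 + 0 · 4 = -5
  Term 1 contributes 2 + 1 · 4 = 6
  Term 2 contributes 2 + 2 · 4 = 10
  Term 3 contributes -2 + 3 · 4 = 10
  Term 4 contributes 6 + 4 · 4 = 22
p(4) = ⊕ of these = min[-5, 6, 10, 10, 22] = -5.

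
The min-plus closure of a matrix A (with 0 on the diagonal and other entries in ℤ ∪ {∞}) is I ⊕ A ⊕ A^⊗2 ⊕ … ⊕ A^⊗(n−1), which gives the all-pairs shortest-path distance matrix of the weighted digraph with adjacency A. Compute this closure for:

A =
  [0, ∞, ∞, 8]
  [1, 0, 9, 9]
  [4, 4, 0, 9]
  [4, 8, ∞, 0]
Closure =
  [0, 16, 25, 8]
  [1, 0, 9, 9]
  [4, 4, 0, 9]
  [4, 8, 17, 0]

This is the Floyd-Warshall all-pairs shortest-path computation. For each intermediate vertex k = 0, 1, …, 3, update dist[i][j] ← min(dist[i][j], dist[i][k] + dist[k][j]). The final matrix gives, for each (i, j), the minimum total weight of any directed path from i to j (possibly empty when i = j).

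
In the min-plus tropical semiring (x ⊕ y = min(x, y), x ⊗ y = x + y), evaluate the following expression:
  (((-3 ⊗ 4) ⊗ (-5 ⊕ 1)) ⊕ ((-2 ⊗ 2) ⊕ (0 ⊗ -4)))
(((-3 ⊗ 4) ⊗ (-5 ⊕ 1)) ⊕ ((-2 ⊗ 2) ⊕ (0 ⊗ -4))) = -4

Expand innermost to outermost. Recall ⊕ takes the minimum of its arguments and ⊗ takes their sum. Working out the expression (((-3 ⊗ 4) ⊗ (-5 ⊕ 1)) ⊕ ((-2 ⊗ 2) ⊕ (0 ⊗ -4))) gives -4.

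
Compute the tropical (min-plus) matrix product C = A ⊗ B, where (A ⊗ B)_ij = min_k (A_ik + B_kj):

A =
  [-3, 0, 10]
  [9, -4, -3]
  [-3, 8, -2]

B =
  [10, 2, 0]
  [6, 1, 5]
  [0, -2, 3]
A ⊗ B =
  [6, -1, -3]
  [-3, -5, 0]
  [-2, -4, -3]

Apply the min-plus product entry-by-entry:
  C[0][0] = min over k of (A[0][0] + B[0][0] = -3 + 10 = 7, A[0][1] + B[1][0] = 0 + 6 = 6, A[0][2] + B[2][0] = 10 + 0 = 10) = 6 (attained at k = 1)
  C[0][1] = min over k of (A[0][0] + B[0][1] = -3 + 2 = -1, A[0][1] + B[1][1] = 0 + 1 = 1, A[0][2] + B[2][1] = 10 + -2 = 8) = -1 (attained at k = 0)
  C[0][2] = min over k of (A[0][0] + B[0][2] = -3 + 0 = -3, A[0][1] + B[1][2] = 0 + 5 = 5, A[0][2] + B[2][2] = 10 + 3 = 13) = -3 (attained at k = 0)
  C[1][0] = min over k of (A[1][0] + B[0][0] = 9 + 10 = 19, A[1][1] + B[1][0] = -4 + 6 = 2, A[1][2] + B[2][0] = -3 + 0 = -3) = -3 (attained at k = 2)
  C[1][1] = min over k of (A[1][0] + B[0][1] = 9 + 2 = 11, A[1][1] + B[1][1] = -4 + 1 = -3, A[1][2] + B[2][1] = -3 + -2 = -5) = -5 (attained at k = 2)
  C[1][2] = min over k of (A[1][0] + B[0][2] = 9 + 0 = 9, A[1][1] + B[1][2] = -4 + 5 = 1, A[1][2] + B[2][2] = -3 + 3 = 0) = 0 (attained at k = 2)
  C[2][0] = min over k of (A[2][0] + B[0][0] = -3 + 10 = 7, A[2][1] + B[1][0] = 8 + 6 = 14, A[2][2] + B[2][0] = -2 + 0 = -2) = -2 (attained at k = 2)
  C[2][1] = min over k of (A[2][0] + B[0][1] = -3 + 2 = -1, A[2][1] + B[1][1] = 8 + 1 = 9, A[2][2] + B[2][1] = -2 + -2 = -4) = -4 (attained at k = 2)
  C[2][2] = min over k of (A[2][0] + B[0][2] = -3 + 0 = -3, A[2][1] + B[1][2] = 8 + 5 = 13, A[2][2] + B[2][2] = -2 + 3 = 1) = -3 (attained at k = 0)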